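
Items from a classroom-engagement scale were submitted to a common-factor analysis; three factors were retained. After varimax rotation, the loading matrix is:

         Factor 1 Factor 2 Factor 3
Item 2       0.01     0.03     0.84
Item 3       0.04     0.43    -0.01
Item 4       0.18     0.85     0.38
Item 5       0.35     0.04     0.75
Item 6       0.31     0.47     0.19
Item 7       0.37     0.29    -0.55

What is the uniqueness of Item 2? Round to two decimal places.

0.29

h² = 0.01² + 0.03² + 0.84² = 0.0001 + 0.0009 + 0.7056 = 0.7066
Uniqueness u² = 1 − h² = 1 − 0.7066 = 0.2934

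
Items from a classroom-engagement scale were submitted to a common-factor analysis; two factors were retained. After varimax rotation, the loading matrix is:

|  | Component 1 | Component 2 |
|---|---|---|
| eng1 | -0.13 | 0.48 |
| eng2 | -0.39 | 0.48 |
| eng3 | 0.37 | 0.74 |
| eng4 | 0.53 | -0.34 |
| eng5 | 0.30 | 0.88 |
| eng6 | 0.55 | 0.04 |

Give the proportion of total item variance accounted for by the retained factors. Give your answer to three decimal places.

0.480

Communalities: 0.2473, 0.3825, 0.6845, 0.3965, 0.8644, 0.3041; Σh² = 2.8793.
Total variance with 6 standardized items is 6, so the solution explains 2.8793/6 = 0.4799.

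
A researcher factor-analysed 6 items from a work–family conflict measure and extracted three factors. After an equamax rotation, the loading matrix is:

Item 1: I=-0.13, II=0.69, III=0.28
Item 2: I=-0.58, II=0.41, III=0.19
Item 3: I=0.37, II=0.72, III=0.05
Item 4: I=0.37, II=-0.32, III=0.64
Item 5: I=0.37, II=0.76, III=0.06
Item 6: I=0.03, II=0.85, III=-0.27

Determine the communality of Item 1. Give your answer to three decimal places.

0.571

h² = (-0.13)² + 0.69² + 0.28² = 0.0169 + 0.4761 + 0.0784 = 0.5714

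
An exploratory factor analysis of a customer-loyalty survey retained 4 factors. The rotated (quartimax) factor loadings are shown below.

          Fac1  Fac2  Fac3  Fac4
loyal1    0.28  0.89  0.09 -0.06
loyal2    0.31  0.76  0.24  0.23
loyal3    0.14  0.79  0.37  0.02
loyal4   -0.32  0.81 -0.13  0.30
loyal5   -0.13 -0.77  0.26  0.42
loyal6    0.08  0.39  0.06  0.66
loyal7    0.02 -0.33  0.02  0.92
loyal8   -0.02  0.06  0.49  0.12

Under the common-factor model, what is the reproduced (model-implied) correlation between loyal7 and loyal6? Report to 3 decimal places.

0.481

r̂ = Σ λ_i·λ_j across factors = (0.02)(0.08) + (-0.33)(0.39) + (0.02)(0.06) + (0.92)(0.66)
  = +0.0016 -0.1287 +0.0012 +0.6072 = 0.4813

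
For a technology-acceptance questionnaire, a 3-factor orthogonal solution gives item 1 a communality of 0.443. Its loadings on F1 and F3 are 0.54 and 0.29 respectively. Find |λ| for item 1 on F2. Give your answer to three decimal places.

0.259

Under orthogonal rotation h² = Σλ², so λ_F2² = h² − (0.3757) = 0.443 − 0.3757 = 0.0673.
|λ| = √0.0673 = 0.2594.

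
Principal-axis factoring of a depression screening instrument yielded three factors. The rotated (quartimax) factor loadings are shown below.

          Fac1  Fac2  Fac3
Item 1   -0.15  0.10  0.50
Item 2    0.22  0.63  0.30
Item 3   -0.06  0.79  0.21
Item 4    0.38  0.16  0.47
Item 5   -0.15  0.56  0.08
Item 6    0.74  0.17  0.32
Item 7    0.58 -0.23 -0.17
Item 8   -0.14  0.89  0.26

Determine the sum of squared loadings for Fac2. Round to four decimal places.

SS loadings for Fac2 = 0.10² + 0.63² + 0.79² + 0.16² + 0.56² + 0.17² + (-0.23)² + 0.89² = 0.0100 + 0.3969 + 0.6241 + 0.0256 + 0.3136 + 0.0289 + 0.0529 + 0.7921 = 2.2441

2.2441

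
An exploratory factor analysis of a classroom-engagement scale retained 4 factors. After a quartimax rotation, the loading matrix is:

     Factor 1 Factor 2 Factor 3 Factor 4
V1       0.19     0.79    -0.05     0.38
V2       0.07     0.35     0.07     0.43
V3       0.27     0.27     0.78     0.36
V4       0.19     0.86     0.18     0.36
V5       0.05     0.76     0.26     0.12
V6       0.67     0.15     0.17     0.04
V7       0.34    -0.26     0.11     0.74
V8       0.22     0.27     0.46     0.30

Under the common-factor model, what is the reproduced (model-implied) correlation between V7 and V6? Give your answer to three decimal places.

0.237

r̂ = Σ λ_i·λ_j across factors = (0.34)(0.67) + (-0.26)(0.15) + (0.11)(0.17) + (0.74)(0.04)
  = +0.2278 -0.0390 +0.0187 +0.0296 = 0.2371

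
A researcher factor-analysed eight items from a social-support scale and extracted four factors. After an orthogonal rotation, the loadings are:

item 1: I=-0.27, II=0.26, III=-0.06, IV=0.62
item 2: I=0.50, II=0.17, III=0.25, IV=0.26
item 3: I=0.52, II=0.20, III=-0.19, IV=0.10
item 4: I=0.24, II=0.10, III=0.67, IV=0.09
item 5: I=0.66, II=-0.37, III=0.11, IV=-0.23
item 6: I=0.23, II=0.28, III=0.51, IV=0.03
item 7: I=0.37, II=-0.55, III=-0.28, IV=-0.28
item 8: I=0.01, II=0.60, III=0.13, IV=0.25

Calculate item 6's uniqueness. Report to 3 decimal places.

h² = 0.23² + 0.28² + 0.51² + 0.03² = 0.0529 + 0.0784 + 0.2601 + 0.0009 = 0.3923
Uniqueness u² = 1 − h² = 1 − 0.3923 = 0.6077

0.608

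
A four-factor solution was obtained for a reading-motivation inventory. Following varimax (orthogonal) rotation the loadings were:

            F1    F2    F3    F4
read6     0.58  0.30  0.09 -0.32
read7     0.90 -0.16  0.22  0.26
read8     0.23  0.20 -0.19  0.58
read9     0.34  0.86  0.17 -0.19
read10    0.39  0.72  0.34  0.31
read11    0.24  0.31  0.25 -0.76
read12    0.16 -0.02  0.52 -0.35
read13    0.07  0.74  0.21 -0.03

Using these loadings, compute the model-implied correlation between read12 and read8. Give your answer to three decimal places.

r̂ = Σ λ_i·λ_j across factors = (0.16)(0.23) + (-0.02)(0.20) + (0.52)(-0.19) + (-0.35)(0.58)
  = +0.0368 -0.0040 -0.0988 -0.2030 = -0.2690

-0.269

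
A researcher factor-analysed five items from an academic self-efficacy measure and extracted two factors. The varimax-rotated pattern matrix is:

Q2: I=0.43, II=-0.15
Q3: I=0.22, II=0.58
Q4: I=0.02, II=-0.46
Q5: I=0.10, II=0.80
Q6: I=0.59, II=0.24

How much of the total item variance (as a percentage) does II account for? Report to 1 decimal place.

25.4%

SS loadings for II = (-0.15)² + 0.58² + (-0.46)² + 0.80² + 0.24² = 1.2681
With 5 standardized items, total variance = 5. Proportion = 1.2681/5 = 0.2536 → 25.36%.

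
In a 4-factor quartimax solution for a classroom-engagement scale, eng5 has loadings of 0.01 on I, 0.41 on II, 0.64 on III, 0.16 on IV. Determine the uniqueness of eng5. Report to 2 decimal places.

0.40

h² = 0.01² + 0.41² + 0.64² + 0.16² = 0.0001 + 0.1681 + 0.4096 + 0.0256 = 0.6034
Uniqueness u² = 1 − h² = 1 − 0.6034 = 0.3966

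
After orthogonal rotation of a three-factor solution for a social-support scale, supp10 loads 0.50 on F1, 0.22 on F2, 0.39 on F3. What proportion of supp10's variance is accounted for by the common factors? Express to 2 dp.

h² = 0.50² + 0.22² + 0.39² = 0.2500 + 0.0484 + 0.1521 = 0.4505

0.45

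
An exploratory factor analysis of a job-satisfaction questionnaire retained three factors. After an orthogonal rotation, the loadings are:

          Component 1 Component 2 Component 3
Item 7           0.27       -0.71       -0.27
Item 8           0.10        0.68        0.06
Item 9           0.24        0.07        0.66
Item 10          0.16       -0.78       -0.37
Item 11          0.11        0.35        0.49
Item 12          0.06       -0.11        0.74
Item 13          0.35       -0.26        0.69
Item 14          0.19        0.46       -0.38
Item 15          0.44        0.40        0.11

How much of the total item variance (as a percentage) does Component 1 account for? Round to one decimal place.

SS loadings for Component 1 = 0.27² + 0.10² + 0.24² + 0.16² + 0.11² + 0.06² + 0.35² + 0.19² + 0.44² = 0.5340
With 9 standardized items, total variance = 9. Proportion = 0.5340/9 = 0.0593 → 5.93%.

5.9%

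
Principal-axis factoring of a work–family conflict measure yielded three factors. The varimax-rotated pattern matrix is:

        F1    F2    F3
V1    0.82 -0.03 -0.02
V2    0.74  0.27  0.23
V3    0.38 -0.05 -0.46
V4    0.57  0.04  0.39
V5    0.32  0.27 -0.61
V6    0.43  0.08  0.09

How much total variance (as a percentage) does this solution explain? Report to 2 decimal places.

SS loadings by factor: 1.9766, 0.1572, 0.7972; total = 2.9310.
Total variance with 6 standardized items is 6, so the solution explains 2.9310/6 = 0.4885 = 48.85%.

48.85%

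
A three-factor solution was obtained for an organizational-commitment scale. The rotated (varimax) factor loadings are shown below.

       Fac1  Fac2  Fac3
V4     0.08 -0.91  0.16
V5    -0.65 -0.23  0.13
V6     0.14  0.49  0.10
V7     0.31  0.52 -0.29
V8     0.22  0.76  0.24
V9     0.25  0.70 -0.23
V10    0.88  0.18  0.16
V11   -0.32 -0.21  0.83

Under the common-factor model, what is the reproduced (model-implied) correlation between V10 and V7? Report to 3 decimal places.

0.320

r̂ = Σ λ_i·λ_j across factors = (0.88)(0.31) + (0.18)(0.52) + (0.16)(-0.29)
  = +0.2728 +0.0936 -0.0464 = 0.3200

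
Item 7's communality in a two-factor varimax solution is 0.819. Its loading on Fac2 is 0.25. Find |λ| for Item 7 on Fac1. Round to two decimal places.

Under orthogonal rotation h² = Σλ², so λ_Fac1² = h² − (0.0625) = 0.819 − 0.0625 = 0.7565.
|λ| = √0.7565 = 0.8698.

0.87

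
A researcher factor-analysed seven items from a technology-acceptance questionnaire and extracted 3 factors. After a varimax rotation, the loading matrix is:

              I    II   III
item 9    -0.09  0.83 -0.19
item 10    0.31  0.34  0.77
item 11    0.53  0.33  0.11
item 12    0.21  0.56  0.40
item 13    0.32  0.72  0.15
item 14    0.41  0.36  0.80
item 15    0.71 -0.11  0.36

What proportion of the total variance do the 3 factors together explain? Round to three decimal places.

0.669

SS loadings by factor: 1.2038, 1.8871, 1.5932; total = 4.6841.
Total variance with 7 standardized items is 7, so the solution explains 4.6841/7 = 0.6692.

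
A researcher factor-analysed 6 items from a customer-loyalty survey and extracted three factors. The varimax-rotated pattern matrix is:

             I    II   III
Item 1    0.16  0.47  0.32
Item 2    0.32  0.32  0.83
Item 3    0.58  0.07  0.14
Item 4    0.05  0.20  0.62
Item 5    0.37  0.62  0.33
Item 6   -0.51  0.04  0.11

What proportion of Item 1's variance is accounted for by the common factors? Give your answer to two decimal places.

0.35

h² = 0.16² + 0.47² + 0.32² = 0.0256 + 0.2209 + 0.1024 = 0.3489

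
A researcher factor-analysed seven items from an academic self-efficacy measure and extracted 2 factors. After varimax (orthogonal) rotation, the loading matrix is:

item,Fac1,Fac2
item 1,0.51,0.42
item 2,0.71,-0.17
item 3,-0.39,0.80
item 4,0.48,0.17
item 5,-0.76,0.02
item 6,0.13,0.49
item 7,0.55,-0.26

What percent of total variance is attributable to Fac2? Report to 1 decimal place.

SS loadings for Fac2 = 0.42² + (-0.17)² + 0.80² + 0.17² + 0.02² + 0.49² + (-0.26)² = 1.1823
With 7 standardized items, total variance = 7. Proportion = 1.1823/7 = 0.1689 → 16.89%.

16.9%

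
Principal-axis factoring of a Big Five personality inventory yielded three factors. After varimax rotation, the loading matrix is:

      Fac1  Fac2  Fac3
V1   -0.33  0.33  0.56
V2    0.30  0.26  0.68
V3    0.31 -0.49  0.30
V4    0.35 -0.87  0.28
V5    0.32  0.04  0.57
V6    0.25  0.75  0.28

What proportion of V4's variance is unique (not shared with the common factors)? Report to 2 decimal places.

0.04

h² = 0.35² + (-0.87)² + 0.28² = 0.1225 + 0.7569 + 0.0784 = 0.9578
Uniqueness u² = 1 − h² = 1 − 0.9578 = 0.0422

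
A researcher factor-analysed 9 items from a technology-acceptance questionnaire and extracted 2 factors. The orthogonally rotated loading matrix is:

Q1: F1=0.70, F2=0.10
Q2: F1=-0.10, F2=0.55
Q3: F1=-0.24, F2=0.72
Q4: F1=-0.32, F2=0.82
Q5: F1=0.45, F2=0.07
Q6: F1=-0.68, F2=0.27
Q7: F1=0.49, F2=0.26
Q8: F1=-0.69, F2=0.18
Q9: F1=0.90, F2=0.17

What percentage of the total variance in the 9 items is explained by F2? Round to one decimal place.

19.0%

SS loadings for F2 = 0.10² + 0.55² + 0.72² + 0.82² + 0.07² + 0.27² + 0.26² + 0.18² + 0.17² = 1.7100
With 9 standardized items, total variance = 9. Proportion = 1.7100/9 = 0.1900 → 19.00%.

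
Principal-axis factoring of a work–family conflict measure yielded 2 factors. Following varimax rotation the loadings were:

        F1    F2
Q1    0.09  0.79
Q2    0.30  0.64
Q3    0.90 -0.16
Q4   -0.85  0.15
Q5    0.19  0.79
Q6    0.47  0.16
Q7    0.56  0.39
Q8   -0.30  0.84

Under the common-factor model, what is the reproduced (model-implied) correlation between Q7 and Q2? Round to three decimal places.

0.418

r̂ = Σ λ_i·λ_j across factors = (0.56)(0.30) + (0.39)(0.64)
  = +0.1680 +0.2496 = 0.4176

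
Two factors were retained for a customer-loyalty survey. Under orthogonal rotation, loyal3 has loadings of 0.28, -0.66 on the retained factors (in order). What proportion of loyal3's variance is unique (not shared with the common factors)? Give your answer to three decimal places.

0.486

h² = 0.28² + (-0.66)² = 0.0784 + 0.4356 = 0.5140
Uniqueness u² = 1 − h² = 1 − 0.5140 = 0.4860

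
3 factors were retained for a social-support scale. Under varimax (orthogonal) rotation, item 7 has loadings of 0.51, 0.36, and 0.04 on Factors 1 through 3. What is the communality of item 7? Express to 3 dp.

h² = 0.51² + 0.36² + 0.04² = 0.2601 + 0.1296 + 0.0016 = 0.3913

0.391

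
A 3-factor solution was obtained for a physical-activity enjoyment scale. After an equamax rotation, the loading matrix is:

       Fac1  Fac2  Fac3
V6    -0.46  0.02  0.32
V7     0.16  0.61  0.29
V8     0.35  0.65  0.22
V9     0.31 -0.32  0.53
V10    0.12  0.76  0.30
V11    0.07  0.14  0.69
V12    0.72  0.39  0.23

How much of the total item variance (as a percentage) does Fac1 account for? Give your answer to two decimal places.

14.19%

SS loadings for Fac1 = (-0.46)² + 0.16² + 0.35² + 0.31² + 0.12² + 0.07² + 0.72² = 0.9935
With 7 standardized items, total variance = 7. Proportion = 0.9935/7 = 0.1419 → 14.19%.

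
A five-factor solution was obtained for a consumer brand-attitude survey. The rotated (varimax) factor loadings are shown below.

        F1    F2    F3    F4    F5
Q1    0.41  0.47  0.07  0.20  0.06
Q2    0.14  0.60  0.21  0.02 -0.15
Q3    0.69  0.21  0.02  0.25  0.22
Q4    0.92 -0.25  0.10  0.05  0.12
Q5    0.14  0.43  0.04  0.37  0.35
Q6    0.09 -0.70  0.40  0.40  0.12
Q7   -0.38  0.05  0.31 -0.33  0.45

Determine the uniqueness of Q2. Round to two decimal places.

h² = 0.14² + 0.60² + 0.21² + 0.02² + (-0.15)² = 0.0196 + 0.3600 + 0.0441 + 0.0004 + 0.0225 = 0.4466
Uniqueness u² = 1 − h² = 1 − 0.4466 = 0.5534

0.55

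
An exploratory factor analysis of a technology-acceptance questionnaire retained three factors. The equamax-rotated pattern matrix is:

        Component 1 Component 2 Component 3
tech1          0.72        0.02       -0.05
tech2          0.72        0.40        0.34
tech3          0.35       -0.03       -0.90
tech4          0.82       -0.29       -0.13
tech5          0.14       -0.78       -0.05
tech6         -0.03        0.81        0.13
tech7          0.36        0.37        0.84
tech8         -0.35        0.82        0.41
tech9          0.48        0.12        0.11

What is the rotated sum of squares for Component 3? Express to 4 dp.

SS loadings for Component 3 = (-0.05)² + 0.34² + (-0.90)² + (-0.13)² + (-0.05)² + 0.13² + 0.84² + 0.41² + 0.11² = 0.0025 + 0.1156 + 0.8100 + 0.0169 + 0.0025 + 0.0169 + 0.7056 + 0.1681 + 0.0121 = 1.8502

1.8502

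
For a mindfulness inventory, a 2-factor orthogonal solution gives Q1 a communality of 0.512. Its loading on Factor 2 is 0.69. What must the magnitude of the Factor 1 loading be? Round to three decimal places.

Under orthogonal rotation h² = Σλ², so λ_Factor 1² = h² − (0.4761) = 0.512 − 0.4761 = 0.0359.
|λ| = √0.0359 = 0.1895.

0.189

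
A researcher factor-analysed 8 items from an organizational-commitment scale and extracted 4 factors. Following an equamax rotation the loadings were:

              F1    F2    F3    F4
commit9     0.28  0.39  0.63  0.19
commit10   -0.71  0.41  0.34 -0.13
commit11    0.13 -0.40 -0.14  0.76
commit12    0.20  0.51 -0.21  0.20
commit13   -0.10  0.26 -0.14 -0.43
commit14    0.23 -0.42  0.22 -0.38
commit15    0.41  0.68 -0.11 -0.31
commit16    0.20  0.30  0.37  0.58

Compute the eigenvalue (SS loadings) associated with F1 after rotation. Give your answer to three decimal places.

SS loadings for F1 = 0.28² + (-0.71)² + 0.13² + 0.20² + (-0.10)² + 0.23² + 0.41² + 0.20² = 0.0784 + 0.5041 + 0.0169 + 0.0400 + 0.0100 + 0.0529 + 0.1681 + 0.0400 = 0.9104

0.910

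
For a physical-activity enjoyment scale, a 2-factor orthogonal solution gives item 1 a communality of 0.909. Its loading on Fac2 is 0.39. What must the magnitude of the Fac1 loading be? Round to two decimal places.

0.87

Under orthogonal rotation h² = Σλ², so λ_Fac1² = h² − (0.1521) = 0.909 − 0.1521 = 0.7569.
|λ| = √0.7569 = 0.8700.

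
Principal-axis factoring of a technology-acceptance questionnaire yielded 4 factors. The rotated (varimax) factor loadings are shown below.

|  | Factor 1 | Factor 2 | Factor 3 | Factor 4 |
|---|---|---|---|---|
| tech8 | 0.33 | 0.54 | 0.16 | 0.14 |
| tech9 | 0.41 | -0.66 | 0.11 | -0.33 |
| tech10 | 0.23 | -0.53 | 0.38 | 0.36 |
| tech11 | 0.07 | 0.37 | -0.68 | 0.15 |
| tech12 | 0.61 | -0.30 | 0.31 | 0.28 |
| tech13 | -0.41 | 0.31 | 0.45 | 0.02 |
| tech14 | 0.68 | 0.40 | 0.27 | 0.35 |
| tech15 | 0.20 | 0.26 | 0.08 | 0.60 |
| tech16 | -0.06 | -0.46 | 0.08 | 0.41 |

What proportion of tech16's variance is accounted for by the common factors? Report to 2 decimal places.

h² = (-0.06)² + (-0.46)² + 0.08² + 0.41² = 0.0036 + 0.2116 + 0.0064 + 0.1681 = 0.3897

0.39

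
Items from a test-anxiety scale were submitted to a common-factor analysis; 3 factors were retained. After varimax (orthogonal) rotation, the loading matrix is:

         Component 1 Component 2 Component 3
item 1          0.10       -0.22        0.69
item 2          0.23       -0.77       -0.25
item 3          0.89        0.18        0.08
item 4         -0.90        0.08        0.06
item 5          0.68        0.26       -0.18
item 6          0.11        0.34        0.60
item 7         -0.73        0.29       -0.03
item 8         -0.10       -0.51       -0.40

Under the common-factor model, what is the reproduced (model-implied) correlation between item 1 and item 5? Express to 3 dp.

r̂ = Σ λ_i·λ_j across factors = (0.10)(0.68) + (-0.22)(0.26) + (0.69)(-0.18)
  = +0.0680 -0.0572 -0.1242 = -0.1134

-0.113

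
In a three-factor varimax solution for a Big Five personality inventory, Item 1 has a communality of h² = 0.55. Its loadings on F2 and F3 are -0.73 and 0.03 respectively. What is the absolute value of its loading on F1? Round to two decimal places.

Under orthogonal rotation h² = Σλ², so λ_F1² = h² − (0.5338) = 0.55 − 0.5338 = 0.0162.
|λ| = √0.0162 = 0.1273.

0.13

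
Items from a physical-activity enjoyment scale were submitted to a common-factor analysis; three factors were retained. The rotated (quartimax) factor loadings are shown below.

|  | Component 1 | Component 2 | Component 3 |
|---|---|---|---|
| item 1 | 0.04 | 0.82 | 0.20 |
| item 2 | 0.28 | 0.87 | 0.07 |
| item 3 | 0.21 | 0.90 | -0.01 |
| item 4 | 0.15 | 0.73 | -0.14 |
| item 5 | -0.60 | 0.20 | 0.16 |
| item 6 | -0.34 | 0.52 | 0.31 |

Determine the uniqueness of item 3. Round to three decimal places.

0.146

h² = 0.21² + 0.90² + (-0.01)² = 0.0441 + 0.8100 + 0.0001 = 0.8542
Uniqueness u² = 1 − h² = 1 − 0.8542 = 0.1458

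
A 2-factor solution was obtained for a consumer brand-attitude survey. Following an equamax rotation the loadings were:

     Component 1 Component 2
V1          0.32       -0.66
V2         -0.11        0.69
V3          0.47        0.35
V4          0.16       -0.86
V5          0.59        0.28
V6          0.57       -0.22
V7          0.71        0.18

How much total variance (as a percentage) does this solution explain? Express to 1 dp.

SS loadings by factor: 1.5381, 1.9330; total = 3.4711.
Total variance with 7 standardized items is 7, so the solution explains 3.4711/7 = 0.4959 = 49.59%.

49.6%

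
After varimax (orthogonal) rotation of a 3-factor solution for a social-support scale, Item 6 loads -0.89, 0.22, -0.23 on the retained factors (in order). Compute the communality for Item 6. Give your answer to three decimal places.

0.893

h² = (-0.89)² + 0.22² + (-0.23)² = 0.7921 + 0.0484 + 0.0529 = 0.8934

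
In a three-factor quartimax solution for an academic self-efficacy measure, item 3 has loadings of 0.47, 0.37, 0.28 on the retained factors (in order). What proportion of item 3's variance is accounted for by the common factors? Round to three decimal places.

h² = 0.47² + 0.37² + 0.28² = 0.2209 + 0.1369 + 0.0784 = 0.4362

0.436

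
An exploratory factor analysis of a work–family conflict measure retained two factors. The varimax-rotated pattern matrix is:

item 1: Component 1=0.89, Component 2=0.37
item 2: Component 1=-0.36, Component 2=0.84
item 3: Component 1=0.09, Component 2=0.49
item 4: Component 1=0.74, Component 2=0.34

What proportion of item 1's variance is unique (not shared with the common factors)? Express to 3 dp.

h² = 0.89² + 0.37² = 0.7921 + 0.1369 = 0.9290
Uniqueness u² = 1 − h² = 1 − 0.9290 = 0.0710

0.071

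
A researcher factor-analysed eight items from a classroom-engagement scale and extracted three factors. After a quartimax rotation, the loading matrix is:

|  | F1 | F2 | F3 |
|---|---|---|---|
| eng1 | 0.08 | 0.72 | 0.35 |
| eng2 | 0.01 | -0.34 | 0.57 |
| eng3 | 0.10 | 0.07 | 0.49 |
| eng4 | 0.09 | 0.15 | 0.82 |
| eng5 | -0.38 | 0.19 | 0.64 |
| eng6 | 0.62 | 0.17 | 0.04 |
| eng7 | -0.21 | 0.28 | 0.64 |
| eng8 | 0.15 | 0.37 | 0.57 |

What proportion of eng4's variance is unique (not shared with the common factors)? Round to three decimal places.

0.297

h² = 0.09² + 0.15² + 0.82² = 0.0081 + 0.0225 + 0.6724 = 0.7030
Uniqueness u² = 1 − h² = 1 − 0.7030 = 0.2970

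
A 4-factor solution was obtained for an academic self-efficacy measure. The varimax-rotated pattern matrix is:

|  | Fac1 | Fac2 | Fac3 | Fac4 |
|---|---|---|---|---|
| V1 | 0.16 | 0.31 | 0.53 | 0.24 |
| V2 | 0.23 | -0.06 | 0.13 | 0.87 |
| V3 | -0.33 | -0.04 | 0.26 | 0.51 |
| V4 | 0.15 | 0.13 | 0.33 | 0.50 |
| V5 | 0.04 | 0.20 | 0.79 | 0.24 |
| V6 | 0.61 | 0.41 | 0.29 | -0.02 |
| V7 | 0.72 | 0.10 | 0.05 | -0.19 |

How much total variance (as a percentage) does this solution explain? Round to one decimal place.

57.7%

Communalities: 0.4602, 0.8303, 0.4382, 0.3983, 0.7233, 0.6247, 0.5670; Σh² = 4.0420.
Total variance with 7 standardized items is 7, so the solution explains 4.0420/7 = 0.5774 = 57.74%.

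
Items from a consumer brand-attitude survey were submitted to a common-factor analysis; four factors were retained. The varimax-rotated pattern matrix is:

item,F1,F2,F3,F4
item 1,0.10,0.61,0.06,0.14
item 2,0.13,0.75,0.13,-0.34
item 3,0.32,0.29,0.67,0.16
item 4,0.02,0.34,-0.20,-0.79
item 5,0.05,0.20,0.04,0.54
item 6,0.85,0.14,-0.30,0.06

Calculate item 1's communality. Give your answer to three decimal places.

h² = 0.10² + 0.61² + 0.06² + 0.14² = 0.0100 + 0.3721 + 0.0036 + 0.0196 = 0.4053

0.405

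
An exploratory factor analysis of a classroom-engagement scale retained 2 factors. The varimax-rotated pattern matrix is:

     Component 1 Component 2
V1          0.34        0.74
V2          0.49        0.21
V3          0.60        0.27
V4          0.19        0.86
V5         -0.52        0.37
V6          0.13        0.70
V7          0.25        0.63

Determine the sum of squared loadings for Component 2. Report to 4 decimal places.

2.4280

SS loadings for Component 2 = 0.74² + 0.21² + 0.27² + 0.86² + 0.37² + 0.70² + 0.63² = 0.5476 + 0.0441 + 0.0729 + 0.7396 + 0.1369 + 0.4900 + 0.3969 = 2.4280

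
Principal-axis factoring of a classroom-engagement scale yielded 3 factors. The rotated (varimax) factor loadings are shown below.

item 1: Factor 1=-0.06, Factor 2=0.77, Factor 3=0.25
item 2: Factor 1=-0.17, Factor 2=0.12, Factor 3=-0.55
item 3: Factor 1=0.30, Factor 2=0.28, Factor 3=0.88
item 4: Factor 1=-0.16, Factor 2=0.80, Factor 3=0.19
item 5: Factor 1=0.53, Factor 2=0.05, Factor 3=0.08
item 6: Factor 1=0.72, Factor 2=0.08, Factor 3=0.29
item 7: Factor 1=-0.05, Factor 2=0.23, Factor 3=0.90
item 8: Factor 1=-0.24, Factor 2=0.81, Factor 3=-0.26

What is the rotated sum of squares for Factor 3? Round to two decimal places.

2.14

SS loadings for Factor 3 = 0.25² + (-0.55)² + 0.88² + 0.19² + 0.08² + 0.29² + 0.90² + (-0.26)² = 0.0625 + 0.3025 + 0.7744 + 0.0361 + 0.0064 + 0.0841 + 0.8100 + 0.0676 = 2.1436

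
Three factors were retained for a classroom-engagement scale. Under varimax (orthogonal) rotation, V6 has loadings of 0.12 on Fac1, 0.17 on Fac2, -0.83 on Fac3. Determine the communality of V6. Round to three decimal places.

0.732

h² = 0.12² + 0.17² + (-0.83)² = 0.0144 + 0.0289 + 0.6889 = 0.7322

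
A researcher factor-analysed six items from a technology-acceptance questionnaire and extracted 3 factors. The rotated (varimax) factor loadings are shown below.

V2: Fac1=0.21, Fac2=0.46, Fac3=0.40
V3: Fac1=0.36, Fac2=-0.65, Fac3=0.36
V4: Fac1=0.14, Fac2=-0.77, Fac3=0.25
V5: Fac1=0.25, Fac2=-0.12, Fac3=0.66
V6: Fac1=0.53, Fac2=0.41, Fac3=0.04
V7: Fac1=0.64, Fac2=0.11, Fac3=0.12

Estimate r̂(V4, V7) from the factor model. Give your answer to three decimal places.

0.035

r̂ = Σ λ_i·λ_j across factors = (0.14)(0.64) + (-0.77)(0.11) + (0.25)(0.12)
  = +0.0896 -0.0847 +0.0300 = 0.0349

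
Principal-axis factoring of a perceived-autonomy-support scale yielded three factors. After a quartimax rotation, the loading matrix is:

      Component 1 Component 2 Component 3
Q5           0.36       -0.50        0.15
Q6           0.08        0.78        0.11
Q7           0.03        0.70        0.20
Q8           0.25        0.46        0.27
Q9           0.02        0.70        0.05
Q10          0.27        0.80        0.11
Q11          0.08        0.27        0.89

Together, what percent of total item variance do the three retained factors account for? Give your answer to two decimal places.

57.09%

SS loadings by factor: 0.2791, 2.7629, 0.9542; total = 3.9962.
Total variance with 7 standardized items is 7, so the solution explains 3.9962/7 = 0.5709 = 57.09%.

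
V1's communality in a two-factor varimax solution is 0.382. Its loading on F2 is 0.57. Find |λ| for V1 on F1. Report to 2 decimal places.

0.24

Under orthogonal rotation h² = Σλ², so λ_F1² = h² − (0.3249) = 0.382 − 0.3249 = 0.0571.
|λ| = √0.0571 = 0.2390.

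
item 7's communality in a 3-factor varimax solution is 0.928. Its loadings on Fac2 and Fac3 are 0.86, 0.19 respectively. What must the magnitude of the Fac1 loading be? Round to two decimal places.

Under orthogonal rotation h² = Σλ², so λ_Fac1² = h² − (0.7757) = 0.928 − 0.7757 = 0.1523.
|λ| = √0.1523 = 0.3903.

0.39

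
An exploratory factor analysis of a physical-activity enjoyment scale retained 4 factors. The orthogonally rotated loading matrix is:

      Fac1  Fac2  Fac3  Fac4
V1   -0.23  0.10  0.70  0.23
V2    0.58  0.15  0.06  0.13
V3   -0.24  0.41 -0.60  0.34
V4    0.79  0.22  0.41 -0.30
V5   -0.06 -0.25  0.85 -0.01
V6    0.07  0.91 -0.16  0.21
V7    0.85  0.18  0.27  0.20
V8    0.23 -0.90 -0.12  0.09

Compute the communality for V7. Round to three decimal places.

0.868

h² = 0.85² + 0.18² + 0.27² + 0.20² = 0.7225 + 0.0324 + 0.0729 + 0.0400 = 0.8678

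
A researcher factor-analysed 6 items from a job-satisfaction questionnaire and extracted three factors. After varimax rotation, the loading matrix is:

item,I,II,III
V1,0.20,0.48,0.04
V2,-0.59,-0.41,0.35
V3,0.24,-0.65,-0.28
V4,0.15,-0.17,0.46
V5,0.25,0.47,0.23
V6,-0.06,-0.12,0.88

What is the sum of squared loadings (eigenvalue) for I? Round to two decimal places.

SS loadings for I = 0.20² + (-0.59)² + 0.24² + 0.15² + 0.25² + (-0.06)² = 0.0400 + 0.3481 + 0.0576 + 0.0225 + 0.0625 + 0.0036 = 0.5343

0.53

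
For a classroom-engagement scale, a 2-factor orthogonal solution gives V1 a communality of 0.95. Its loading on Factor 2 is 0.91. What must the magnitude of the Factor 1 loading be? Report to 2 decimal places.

Under orthogonal rotation h² = Σλ², so λ_Factor 1² = h² − (0.8281) = 0.95 − 0.8281 = 0.1219.
|λ| = √0.1219 = 0.3491.

0.35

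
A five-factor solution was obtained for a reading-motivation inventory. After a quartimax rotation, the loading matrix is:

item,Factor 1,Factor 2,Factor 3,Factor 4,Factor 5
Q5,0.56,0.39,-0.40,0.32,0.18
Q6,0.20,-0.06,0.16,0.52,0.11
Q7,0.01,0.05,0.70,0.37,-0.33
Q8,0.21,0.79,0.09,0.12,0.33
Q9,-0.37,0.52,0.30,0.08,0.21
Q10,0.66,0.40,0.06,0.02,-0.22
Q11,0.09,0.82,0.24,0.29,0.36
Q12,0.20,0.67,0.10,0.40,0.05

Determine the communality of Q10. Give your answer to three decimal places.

0.648

h² = 0.66² + 0.40² + 0.06² + 0.02² + (-0.22)² = 0.4356 + 0.1600 + 0.0036 + 0.0004 + 0.0484 = 0.6480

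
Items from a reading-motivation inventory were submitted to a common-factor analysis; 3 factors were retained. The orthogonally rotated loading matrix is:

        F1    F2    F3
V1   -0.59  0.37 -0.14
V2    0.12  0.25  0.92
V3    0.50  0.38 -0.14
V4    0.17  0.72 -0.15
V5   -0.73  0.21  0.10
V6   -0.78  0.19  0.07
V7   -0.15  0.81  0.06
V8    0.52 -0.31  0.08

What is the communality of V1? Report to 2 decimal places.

0.50

h² = (-0.59)² + 0.37² + (-0.14)² = 0.3481 + 0.1369 + 0.0196 = 0.5046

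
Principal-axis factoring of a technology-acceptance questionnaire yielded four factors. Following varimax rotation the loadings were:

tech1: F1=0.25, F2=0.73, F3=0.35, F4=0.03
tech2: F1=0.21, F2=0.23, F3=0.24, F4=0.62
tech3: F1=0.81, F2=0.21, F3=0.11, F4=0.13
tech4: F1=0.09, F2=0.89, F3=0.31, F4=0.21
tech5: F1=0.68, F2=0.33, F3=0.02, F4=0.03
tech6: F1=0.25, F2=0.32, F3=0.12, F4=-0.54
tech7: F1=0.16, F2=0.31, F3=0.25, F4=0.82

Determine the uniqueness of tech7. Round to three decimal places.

h² = 0.16² + 0.31² + 0.25² + 0.82² = 0.0256 + 0.0961 + 0.0625 + 0.6724 = 0.8566
Uniqueness u² = 1 − h² = 1 − 0.8566 = 0.1434

0.143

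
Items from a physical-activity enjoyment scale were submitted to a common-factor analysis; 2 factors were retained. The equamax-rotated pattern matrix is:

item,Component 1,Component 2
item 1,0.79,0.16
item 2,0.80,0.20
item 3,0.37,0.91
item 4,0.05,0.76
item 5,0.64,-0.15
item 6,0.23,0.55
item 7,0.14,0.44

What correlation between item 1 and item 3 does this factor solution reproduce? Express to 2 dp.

0.44

r̂ = Σ λ_i·λ_j across factors = (0.79)(0.37) + (0.16)(0.91)
  = +0.2923 +0.1456 = 0.4379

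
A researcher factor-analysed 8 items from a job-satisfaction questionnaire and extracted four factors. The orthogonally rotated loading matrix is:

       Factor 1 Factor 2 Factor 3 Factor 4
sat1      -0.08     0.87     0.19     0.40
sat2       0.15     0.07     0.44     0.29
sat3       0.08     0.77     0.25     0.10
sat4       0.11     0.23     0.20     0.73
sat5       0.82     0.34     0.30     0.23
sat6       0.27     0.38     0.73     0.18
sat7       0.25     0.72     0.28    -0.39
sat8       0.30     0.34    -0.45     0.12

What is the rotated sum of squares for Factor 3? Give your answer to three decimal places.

SS loadings for Factor 3 = 0.19² + 0.44² + 0.25² + 0.20² + 0.30² + 0.73² + 0.28² + (-0.45)² = 0.0361 + 0.1936 + 0.0625 + 0.0400 + 0.0900 + 0.5329 + 0.0784 + 0.2025 = 1.2360

1.236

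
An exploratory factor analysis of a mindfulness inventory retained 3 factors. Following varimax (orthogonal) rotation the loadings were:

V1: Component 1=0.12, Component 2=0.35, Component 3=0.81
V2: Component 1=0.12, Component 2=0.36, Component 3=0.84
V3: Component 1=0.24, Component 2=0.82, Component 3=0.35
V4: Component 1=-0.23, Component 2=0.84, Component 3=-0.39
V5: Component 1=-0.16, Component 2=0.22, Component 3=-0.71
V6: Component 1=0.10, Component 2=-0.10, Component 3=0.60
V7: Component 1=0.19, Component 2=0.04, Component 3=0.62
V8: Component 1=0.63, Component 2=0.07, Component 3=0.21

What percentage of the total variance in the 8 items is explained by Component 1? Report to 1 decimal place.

SS loadings for Component 1 = 0.12² + 0.12² + 0.24² + (-0.23)² + (-0.16)² + 0.10² + 0.19² + 0.63² = 0.6079
With 8 standardized items, total variance = 8. Proportion = 0.6079/8 = 0.0760 → 7.60%.

7.6%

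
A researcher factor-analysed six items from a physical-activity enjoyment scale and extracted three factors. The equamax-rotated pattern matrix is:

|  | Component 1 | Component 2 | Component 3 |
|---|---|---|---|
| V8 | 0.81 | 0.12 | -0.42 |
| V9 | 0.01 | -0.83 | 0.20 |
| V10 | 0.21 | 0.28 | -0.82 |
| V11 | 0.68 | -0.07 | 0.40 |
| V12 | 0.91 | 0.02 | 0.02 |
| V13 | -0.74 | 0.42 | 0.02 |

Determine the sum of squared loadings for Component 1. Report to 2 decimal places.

2.54

SS loadings for Component 1 = 0.81² + 0.01² + 0.21² + 0.68² + 0.91² + (-0.74)² = 0.6561 + 0.0001 + 0.0441 + 0.4624 + 0.8281 + 0.5476 = 2.5384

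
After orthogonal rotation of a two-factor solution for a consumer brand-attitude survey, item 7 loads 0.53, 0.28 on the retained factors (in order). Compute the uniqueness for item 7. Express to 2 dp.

0.64

h² = 0.53² + 0.28² = 0.2809 + 0.0784 = 0.3593
Uniqueness u² = 1 − h² = 1 − 0.3593 = 0.6407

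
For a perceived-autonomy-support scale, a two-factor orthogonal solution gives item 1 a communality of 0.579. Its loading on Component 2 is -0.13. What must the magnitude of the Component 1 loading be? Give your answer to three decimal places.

Under orthogonal rotation h² = Σλ², so λ_Component 1² = h² − (0.0169) = 0.579 − 0.0169 = 0.5621.
|λ| = √0.5621 = 0.7497.

0.750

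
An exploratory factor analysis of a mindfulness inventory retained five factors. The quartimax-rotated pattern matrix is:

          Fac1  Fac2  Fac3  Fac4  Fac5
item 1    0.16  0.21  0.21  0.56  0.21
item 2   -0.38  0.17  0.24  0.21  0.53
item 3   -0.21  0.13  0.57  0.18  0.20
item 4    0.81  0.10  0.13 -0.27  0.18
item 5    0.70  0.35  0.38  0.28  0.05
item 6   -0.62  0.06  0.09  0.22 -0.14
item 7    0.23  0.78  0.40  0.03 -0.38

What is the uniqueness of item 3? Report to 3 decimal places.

h² = (-0.21)² + 0.13² + 0.57² + 0.18² + 0.20² = 0.0441 + 0.0169 + 0.3249 + 0.0324 + 0.0400 = 0.4583
Uniqueness u² = 1 − h² = 1 − 0.4583 = 0.5417

0.542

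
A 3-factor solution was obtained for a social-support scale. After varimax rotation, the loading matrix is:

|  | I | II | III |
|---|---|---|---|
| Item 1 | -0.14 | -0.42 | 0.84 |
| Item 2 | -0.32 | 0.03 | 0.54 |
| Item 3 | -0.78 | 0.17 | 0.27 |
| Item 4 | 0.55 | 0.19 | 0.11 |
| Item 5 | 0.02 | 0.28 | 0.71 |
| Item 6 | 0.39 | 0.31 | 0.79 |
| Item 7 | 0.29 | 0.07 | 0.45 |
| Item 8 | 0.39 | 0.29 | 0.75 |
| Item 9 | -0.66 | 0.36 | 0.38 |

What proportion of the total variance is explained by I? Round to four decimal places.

SS loadings for I = (-0.14)² + (-0.32)² + (-0.78)² + 0.55² + 0.02² + 0.39² + 0.29² + 0.39² + (-0.66)² = 1.8572
Proportion of variance = 1.8572 / 9 = 0.2064.

0.2064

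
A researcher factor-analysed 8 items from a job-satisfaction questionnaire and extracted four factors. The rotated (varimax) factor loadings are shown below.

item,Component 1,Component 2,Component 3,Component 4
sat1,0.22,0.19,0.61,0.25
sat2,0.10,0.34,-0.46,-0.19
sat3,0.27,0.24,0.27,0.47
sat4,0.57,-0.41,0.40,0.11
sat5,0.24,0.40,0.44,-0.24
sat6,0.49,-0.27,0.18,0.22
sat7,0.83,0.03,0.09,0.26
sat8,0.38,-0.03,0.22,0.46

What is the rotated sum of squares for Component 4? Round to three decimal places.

SS loadings for Component 4 = 0.25² + (-0.19)² + 0.47² + 0.11² + (-0.24)² + 0.22² + 0.26² + 0.46² = 0.0625 + 0.0361 + 0.2209 + 0.0121 + 0.0576 + 0.0484 + 0.0676 + 0.2116 = 0.7168

0.717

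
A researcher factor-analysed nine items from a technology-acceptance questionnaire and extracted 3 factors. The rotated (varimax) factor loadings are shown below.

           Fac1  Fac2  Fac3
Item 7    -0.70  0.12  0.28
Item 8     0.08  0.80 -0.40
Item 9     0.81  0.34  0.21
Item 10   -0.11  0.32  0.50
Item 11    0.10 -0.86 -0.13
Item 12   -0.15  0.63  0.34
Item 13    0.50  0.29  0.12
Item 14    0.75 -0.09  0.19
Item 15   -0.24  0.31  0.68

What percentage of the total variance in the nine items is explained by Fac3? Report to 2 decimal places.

13.09%

SS loadings for Fac3 = 0.28² + (-0.40)² + 0.21² + 0.50² + (-0.13)² + 0.34² + 0.12² + 0.19² + 0.68² = 1.1779
With 9 standardized items, total variance = 9. Proportion = 1.1779/9 = 0.1309 → 13.09%.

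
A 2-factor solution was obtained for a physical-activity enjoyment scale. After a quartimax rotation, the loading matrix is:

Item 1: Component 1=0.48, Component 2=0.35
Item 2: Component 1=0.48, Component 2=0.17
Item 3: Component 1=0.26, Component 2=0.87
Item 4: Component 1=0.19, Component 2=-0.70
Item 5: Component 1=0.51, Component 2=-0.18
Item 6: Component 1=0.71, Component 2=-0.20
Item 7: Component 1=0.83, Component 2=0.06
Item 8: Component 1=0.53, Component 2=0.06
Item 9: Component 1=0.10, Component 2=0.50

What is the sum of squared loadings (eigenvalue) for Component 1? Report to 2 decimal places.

2.31

SS loadings for Component 1 = 0.48² + 0.48² + 0.26² + 0.19² + 0.51² + 0.71² + 0.83² + 0.53² + 0.10² = 0.2304 + 0.2304 + 0.0676 + 0.0361 + 0.2601 + 0.5041 + 0.6889 + 0.2809 + 0.0100 = 2.3085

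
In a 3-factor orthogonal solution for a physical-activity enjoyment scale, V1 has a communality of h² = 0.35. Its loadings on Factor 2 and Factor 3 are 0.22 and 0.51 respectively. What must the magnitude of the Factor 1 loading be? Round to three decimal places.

Under orthogonal rotation h² = Σλ², so λ_Factor 1² = h² − (0.3085) = 0.35 − 0.3085 = 0.0415.
|λ| = √0.0415 = 0.2037.

0.204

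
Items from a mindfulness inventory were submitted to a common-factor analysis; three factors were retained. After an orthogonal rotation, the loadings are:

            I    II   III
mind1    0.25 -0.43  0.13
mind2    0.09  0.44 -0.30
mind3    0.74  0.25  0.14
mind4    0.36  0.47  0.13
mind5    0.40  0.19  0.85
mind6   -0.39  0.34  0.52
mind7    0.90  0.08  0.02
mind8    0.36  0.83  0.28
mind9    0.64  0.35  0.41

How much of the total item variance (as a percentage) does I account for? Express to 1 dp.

SS loadings for I = 0.25² + 0.09² + 0.74² + 0.36² + 0.40² + (-0.39)² + 0.90² + 0.36² + 0.64² = 2.4091
With 9 standardized items, total variance = 9. Proportion = 2.4091/9 = 0.2677 → 26.77%.

26.8%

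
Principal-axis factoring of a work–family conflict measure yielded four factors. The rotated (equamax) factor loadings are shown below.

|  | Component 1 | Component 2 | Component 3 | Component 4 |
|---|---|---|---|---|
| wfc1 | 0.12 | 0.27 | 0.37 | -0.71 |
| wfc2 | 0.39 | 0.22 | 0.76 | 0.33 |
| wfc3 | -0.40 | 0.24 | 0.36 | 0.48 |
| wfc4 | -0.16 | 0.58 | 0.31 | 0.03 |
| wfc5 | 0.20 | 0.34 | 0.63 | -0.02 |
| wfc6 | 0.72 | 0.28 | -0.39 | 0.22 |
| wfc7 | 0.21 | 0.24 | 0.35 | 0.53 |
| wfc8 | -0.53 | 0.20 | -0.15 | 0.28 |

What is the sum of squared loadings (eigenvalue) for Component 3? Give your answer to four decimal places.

1.6342

SS loadings for Component 3 = 0.37² + 0.76² + 0.36² + 0.31² + 0.63² + (-0.39)² + 0.35² + (-0.15)² = 0.1369 + 0.5776 + 0.1296 + 0.0961 + 0.3969 + 0.1521 + 0.1225 + 0.0225 = 1.6342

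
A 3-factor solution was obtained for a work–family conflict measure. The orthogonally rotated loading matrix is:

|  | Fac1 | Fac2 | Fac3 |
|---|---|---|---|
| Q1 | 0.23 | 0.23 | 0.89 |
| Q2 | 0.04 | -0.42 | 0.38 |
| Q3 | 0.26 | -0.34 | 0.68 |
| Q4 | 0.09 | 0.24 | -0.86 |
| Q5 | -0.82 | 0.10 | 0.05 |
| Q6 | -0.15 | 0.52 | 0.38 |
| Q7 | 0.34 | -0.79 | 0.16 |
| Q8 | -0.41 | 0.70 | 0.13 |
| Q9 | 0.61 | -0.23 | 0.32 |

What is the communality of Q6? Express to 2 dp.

0.44

h² = (-0.15)² + 0.52² + 0.38² = 0.0225 + 0.2704 + 0.1444 = 0.4373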